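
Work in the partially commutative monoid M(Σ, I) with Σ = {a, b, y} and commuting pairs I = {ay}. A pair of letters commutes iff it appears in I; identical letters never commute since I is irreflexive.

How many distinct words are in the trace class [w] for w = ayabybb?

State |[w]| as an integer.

0(a) covers ∅
1(y) covers ∅
2(a) covers 0:a
3(b) covers 1:y, 2:a
4(y) covers 3:b
5(b) covers 4:y
6(b) covers 5:b
floor of heap: 0:a, 1:y
completions by unplaced set U, small U first (add the entries for U minus each lowest piece of U):
  |U|=1: {6}:1
  |U|=2: {5,6}:1
  |U|=3: {4,5,6}:1
  |U|=4: {3,4,5,6}:1
  |U|=5: {1,3,4,5,6}:1  {2,3,4,5,6}:1
  start at 0(a): 2
  start at 1(y): 1
sum over floor = 3

3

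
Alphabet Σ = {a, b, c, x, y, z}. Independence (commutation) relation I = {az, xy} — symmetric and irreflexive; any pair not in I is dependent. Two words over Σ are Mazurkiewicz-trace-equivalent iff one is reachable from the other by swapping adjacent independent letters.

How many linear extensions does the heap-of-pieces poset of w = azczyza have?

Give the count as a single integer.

0(a) covers ∅
1(z) covers ∅
2(c) covers 0:a, 1:z
3(z) covers 2:c
4(y) covers 3:z
5(z) covers 4:y
6(a) covers 4:y
floor of heap: 0:a, 1:z
completions by unplaced set U, small U first (add the entries for U minus each lowest piece of U):
  |U|=1: {5}:1  {6}:1
  |U|=2: {5,6}:2
  |U|=3: {4,5,6}:2
  |U|=4: {3,4,5,6}:2
  |U|=5: {2,3,4,5,6}:2
  start at 0(a): 2
  start at 1(z): 2
sum over floor = 4

4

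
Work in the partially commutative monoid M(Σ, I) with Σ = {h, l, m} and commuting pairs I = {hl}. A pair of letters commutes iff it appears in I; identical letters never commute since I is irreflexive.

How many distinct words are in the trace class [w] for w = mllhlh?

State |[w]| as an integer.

0(m) covers ∅
1(l) covers 0:m
2(l) covers 1:l
3(h) covers 0:m
4(l) covers 2:l
5(h) covers 3:h
floor of heap: 0:m
completions by unplaced set U, small U first (add the entries for U minus each lowest piece of U):
  |U|=1: {4}:1  {5}:1
  |U|=2: {2,4}:1  {3,5}:1  {4,5}:2
  |U|=3: {1,2,4}:1  {2,4,5}:3  {3,4,5}:3
  |U|=4: {1,2,4,5}:4  {2,3,4,5}:6
  start at 0(m): 10

10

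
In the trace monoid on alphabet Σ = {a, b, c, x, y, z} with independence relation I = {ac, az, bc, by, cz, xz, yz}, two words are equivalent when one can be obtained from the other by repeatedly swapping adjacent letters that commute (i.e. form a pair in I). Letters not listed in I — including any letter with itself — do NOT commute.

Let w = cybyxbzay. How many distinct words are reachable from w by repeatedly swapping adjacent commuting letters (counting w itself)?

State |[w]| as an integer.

drop 0:c onto floor
drop 1:y onto {0:c}
drop 2:b onto floor
drop 3:y onto {1:y}
drop 4:x onto {2:b, 3:y}
drop 5:b onto {4:x}
drop 6:z onto {5:b}
drop 7:a onto {5:b}
drop 8:y onto {7:a}
ground layer = {0:c, 2:b}
drop-orders for the pieces not yet dropped (sum over which currently-grounded one goes next):
  1 to go: {6} 1  {8} 1
  2 to go: {6,8} 2  {7,8} 1
  3 to go: {6,7,8} 3
  4 to go: {5,6,7,8} 3
  5 to go: {4,5,6,7,8} 3
  6 to go: {2,4,5,6,7,8} 3  {3,4,5,6,7,8} 3
  7 to go: {1,3,4,5,6,7,8} 3  {2,3,4,5,6,7,8} 6
  if 0:c drops first: 9 orders
  if 2:b drops first: 3 orders
heap linearizations: 12

12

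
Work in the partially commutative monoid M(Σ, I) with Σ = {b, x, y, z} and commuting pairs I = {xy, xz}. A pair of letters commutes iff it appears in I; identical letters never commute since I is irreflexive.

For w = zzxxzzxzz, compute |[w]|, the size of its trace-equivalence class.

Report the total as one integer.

84

drop 0:z onto floor
drop 1:z onto {0:z}
drop 2:x onto floor
drop 3:x onto {2:x}
drop 4:z onto {1:z}
drop 5:z onto {4:z}
drop 6:x onto {3:x}
drop 7:z onto {5:z}
drop 8:z onto {7:z}
ground layer = {0:z, 2:x}
drop-orders for the pieces not yet dropped (sum over which currently-grounded one goes next):
  1 to go: {6} 1  {8} 1
  2 to go: {3,6} 1  {6,8} 2  {7,8} 1
  3 to go: {2,3,6} 1  {3,6,8} 3  {5,7,8} 1  {6,7,8} 3
  4 to go: {2,3,6,8} 4  {3,6,7,8} 6  {4,5,7,8} 1  {5,6,7,8} 4
  5 to go: {1,4,5,7,8} 1  {2,3,6,7,8} 10  {3,5,6,7,8} 10  {4,5,6,7,8} 5
  6 to go: {0,1,4,5,7,8} 1  {1,4,5,6,7,8} 6  {2,3,5,6,7,8} 20  {3,4,5,6,7,8} 15
  7 to go: {0,1,4,5,6,7,8} 7  {1,3,4,5,6,7,8} 21  {2,3,4,5,6,7,8} 35
  if 0:z drops first: 56 orders
  if 2:x drops first: 28 orders
heap linearizations: 84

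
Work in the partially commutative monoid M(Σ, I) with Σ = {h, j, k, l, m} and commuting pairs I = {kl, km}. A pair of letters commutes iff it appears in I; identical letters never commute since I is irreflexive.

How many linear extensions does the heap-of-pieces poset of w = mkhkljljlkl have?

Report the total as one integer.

12

0(m) covers ∅
1(k) covers ∅
2(h) covers 0:m, 1:k
3(k) covers 2:h
4(l) covers 2:h
5(j) covers 3:k, 4:l
6(l) covers 5:j
7(j) covers 6:l
8(l) covers 7:j
9(k) covers 7:j
10(l) covers 8:l
floor of heap: 0:m, 1:k
completions by unplaced set U, small U first (add the entries for U minus each lowest piece of U):
  |U|=1: {9}:1  {10}:1
  |U|=2: {8,10}:1  {9,10}:2
  |U|=3: {8,9,10}:3
  |U|=4: {7,8,9,10}:3
  |U|=5: {6,7,8,9,10}:3
  |U|=6: {5,6,7,8,9,10}:3
  |U|=7: {3,5,6,7,8,9,10}:3  {4,5,6,7,8,9,10}:3
  |U|=8: {3,4,5,6,7,8,9,10}:6
  |U|=9: {2,3,4,5,6,7,8,9,10}:6
  start at 0(m): 6
  start at 1(k): 6
sum over floor = 12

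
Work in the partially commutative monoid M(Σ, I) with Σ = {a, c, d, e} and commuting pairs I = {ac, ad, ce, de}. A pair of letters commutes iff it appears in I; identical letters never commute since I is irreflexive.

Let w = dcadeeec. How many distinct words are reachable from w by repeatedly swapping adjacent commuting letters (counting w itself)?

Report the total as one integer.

70

#0=d has no predecessor
#1=c depends on [0:d]
#2=a has no predecessor
#3=d depends on [1:c]
#4=e depends on [2:a]
#5=e depends on [4:e]
#6=e depends on [5:e]
#7=c depends on [3:d]
sources: [0:d, 2:a]
N(rest) = Σ N(rest − s) over sources s of rest; N(one piece) = 1:
  size 1 → [6]=1  [7]=1
  size 2 → [3,7]=1  [5,6]=1  [6,7]=2
  size 3 → [1,3,7]=1  [3,6,7]=3  [4,5,6]=1  [5,6,7]=3
  size 4 → [0,1,3,7]=1  [1,3,6,7]=4  [2,4,5,6]=1  [3,5,6,7]=6  [4,5,6,7]=4
  size 5 → [0,1,3,6,7]=5  [1,3,5,6,7]=10  [2,4,5,6,7]=5  [3,4,5,6,7]=10
  size 6 → [0,1,3,5,6,7]=15  [1,3,4,5,6,7]=20  [2,3,4,5,6,7]=15
  first=0(d) contributes 35
  first=2(a) contributes 35
|[w]| = 70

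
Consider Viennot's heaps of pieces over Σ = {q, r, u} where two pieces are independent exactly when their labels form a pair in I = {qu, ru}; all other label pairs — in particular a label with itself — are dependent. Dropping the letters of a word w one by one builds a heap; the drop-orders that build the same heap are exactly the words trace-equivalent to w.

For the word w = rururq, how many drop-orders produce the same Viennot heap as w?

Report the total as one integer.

15

#0=r has no predecessor
#1=u has no predecessor
#2=r depends on [0:r]
#3=u depends on [1:u]
#4=r depends on [2:r]
#5=q depends on [4:r]
sources: [0:r, 1:u]
N(rest) = Σ N(rest − s) over sources s of rest; N(one piece) = 1:
  size 1 → [3]=1  [5]=1
  size 2 → [1,3]=1  [3,5]=2  [4,5]=1
  size 3 → [1,3,5]=3  [2,4,5]=1  [3,4,5]=3
  size 4 → [0,2,4,5]=1  [1,3,4,5]=6  [2,3,4,5]=4
  first=0(r) contributes 10
  first=1(u) contributes 5
|[w]| = 15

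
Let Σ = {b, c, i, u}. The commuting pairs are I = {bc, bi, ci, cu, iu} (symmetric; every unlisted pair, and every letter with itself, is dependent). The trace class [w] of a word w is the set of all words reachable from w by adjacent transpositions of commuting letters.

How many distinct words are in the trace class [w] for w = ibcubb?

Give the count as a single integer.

30

piece 0:i — minimal
piece 1:b — minimal
piece 2:c — minimal
piece 3:u rests on {1:b}
piece 4:b rests on {3:u}
piece 5:b rests on {4:b}
minimal pieces: {0:i, 1:b, 2:c}
ways to finish when only these pieces remain (= sum over removing one remaining piece with nothing left below it):
  1 left: {0}→1  {2}→1  {5}→1
  2 left: {0,2}→2  {0,5}→2  {2,5}→2  {4,5}→1
  3 left: {0,2,5}→6  {0,4,5}→3  {2,4,5}→3  {3,4,5}→1
  4 left: {0,2,4,5}→12  {0,3,4,5}→4  {1,3,4,5}→1  {2,3,4,5}→4
  placing 0:i first → 5 extensions
  placing 1:b first → 20 extensions
  placing 2:c first → 5 extensions
total linear extensions = 30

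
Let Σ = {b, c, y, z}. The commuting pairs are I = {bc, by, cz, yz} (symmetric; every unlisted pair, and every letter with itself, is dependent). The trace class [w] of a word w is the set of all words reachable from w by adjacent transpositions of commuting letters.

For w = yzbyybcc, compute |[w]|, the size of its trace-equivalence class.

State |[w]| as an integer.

drop 0:y onto floor
drop 1:z onto floor
drop 2:b onto {1:z}
drop 3:y onto {0:y}
drop 4:y onto {3:y}
drop 5:b onto {2:b}
drop 6:c onto {4:y}
drop 7:c onto {6:c}
ground layer = {0:y, 1:z}
drop-orders for the pieces not yet dropped (sum over which currently-grounded one goes next):
  1 to go: {5} 1  {7} 1
  2 to go: {2,5} 1  {5,7} 2  {6,7} 1
  3 to go: {1,2,5} 1  {2,5,7} 3  {4,6,7} 1  {5,6,7} 3
  4 to go: {1,2,5,7} 4  {2,5,6,7} 6  {3,4,6,7} 1  {4,5,6,7} 4
  5 to go: {0,3,4,6,7} 1  {1,2,5,6,7} 10  {2,4,5,6,7} 10  {3,4,5,6,7} 5
  6 to go: {0,3,4,5,6,7} 6  {1,2,4,5,6,7} 20  {2,3,4,5,6,7} 15
  if 0:y drops first: 35 orders
  if 1:z drops first: 21 orders
heap linearizations: 56

56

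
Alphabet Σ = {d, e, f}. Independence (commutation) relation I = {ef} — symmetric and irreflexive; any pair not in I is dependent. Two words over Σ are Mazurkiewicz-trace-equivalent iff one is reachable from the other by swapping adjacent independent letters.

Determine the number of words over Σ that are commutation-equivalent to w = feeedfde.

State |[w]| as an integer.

#0=f has no predecessor
#1=e has no predecessor
#2=e depends on [1:e]
#3=e depends on [2:e]
#4=d depends on [0:f, 3:e]
#5=f depends on [4:d]
#6=d depends on [5:f]
#7=e depends on [6:d]
sources: [0:f, 1:e]
N(rest) = Σ N(rest − s) over sources s of rest; N(one piece) = 1:
  size 1 → [7]=1
  size 2 → [6,7]=1
  size 3 → [5,6,7]=1
  size 4 → [4,5,6,7]=1
  size 5 → [0,4,5,6,7]=1  [3,4,5,6,7]=1
  size 6 → [0,3,4,5,6,7]=2  [2,3,4,5,6,7]=1
  first=0(f) contributes 1
  first=1(e) contributes 3
|[w]| = 4

4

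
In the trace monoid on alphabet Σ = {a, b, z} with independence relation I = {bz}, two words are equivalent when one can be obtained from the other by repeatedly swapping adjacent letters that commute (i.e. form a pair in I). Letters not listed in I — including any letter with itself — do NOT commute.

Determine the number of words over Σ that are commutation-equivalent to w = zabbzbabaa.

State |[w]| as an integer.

#0=z has no predecessor
#1=a depends on [0:z]
#2=b depends on [1:a]
#3=b depends on [2:b]
#4=z depends on [1:a]
#5=b depends on [3:b]
#6=a depends on [4:z, 5:b]
#7=b depends on [6:a]
#8=a depends on [7:b]
#9=a depends on [8:a]
sources: [0:z]
N(rest) = Σ N(rest − s) over sources s of rest; N(one piece) = 1:
  size 1 → [9]=1
  size 2 → [8,9]=1
  size 3 → [7,8,9]=1
  size 4 → [6,7,8,9]=1
  size 5 → [4,6,7,8,9]=1  [5,6,7,8,9]=1
  size 6 → [3,5,6,7,8,9]=1  [4,5,6,7,8,9]=2
  size 7 → [2,3,5,6,7,8,9]=1  [3,4,5,6,7,8,9]=3
  size 8 → [2,3,4,5,6,7,8,9]=4
  first=0(z) contributes 4

4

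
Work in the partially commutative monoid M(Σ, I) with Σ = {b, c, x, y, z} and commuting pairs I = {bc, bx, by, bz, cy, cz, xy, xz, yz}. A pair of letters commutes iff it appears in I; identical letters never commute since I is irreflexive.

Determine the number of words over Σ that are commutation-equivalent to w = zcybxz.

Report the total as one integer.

180

piece 0:z — minimal
piece 1:c — minimal
piece 2:y — minimal
piece 3:b — minimal
piece 4:x rests on {1:c}
piece 5:z rests on {0:z}
minimal pieces: {0:z, 1:c, 2:y, 3:b}
ways to finish when only these pieces remain (= sum over removing one remaining piece with nothing left below it):
  1 left: {2}→1  {3}→1  {4}→1  {5}→1
  2 left: {0,5}→1  {1,4}→1  {2,3}→2  {2,4}→2  {2,5}→2  {3,4}→2  {3,5}→2  {4,5}→2
  3 left: {0,2,5}→3  {0,3,5}→3  {0,4,5}→3  {1,2,4}→3  {1,3,4}→3  {1,4,5}→3  {2,3,4}→6  {2,3,5}→6  {2,4,5}→6  {3,4,5}→6
  4 left: {0,1,4,5}→6  {0,2,3,5}→12  {0,2,4,5}→12  {0,3,4,5}→12  {1,2,3,4}→12  {1,2,4,5}→12  {1,3,4,5}→12  {2,3,4,5}→24
  placing 0:z first → 60 extensions
  placing 1:c first → 60 extensions
  placing 2:y first → 30 extensions
  placing 3:b first → 30 extensions
total linear extensions = 180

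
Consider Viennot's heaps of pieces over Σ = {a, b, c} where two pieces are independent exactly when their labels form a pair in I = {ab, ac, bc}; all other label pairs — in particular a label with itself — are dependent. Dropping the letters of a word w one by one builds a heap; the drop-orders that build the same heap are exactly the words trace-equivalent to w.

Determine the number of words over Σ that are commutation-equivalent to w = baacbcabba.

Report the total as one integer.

piece 0:b — minimal
piece 1:a — minimal
piece 2:a rests on {1:a}
piece 3:c — minimal
piece 4:b rests on {0:b}
piece 5:c rests on {3:c}
piece 6:a rests on {2:a}
piece 7:b rests on {4:b}
piece 8:b rests on {7:b}
piece 9:a rests on {6:a}
minimal pieces: {0:b, 1:a, 3:c}
ways to finish when only these pieces remain (= sum over removing one remaining piece with nothing left below it):
  1 left: {5}→1  {8}→1  {9}→1
  2 left: {3,5}→1  {5,8}→2  {5,9}→2  {6,9}→1  {7,8}→1  {8,9}→2
  3 left: {2,6,9}→1  {3,5,8}→3  {3,5,9}→3  {4,7,8}→1  {5,6,9}→3  {5,7,8}→3  {5,8,9}→6  {6,8,9}→3  {7,8,9}→3
  4 left: {0,4,7,8}→1  {1,2,6,9}→1  {2,5,6,9}→4  {2,6,8,9}→4  {3,5,6,9}→6  {3,5,7,8}→6  {3,5,8,9}→12  {4,5,7,8}→4  {4,7,8,9}→4  {5,6,8,9}→12  {5,7,8,9}→12  {6,7,8,9}→6
  5 left: {0,4,5,7,8}→5  {0,4,7,8,9}→5  {1,2,5,6,9}→5  {1,2,6,8,9}→5  {2,3,5,6,9}→10  {2,5,6,8,9}→20  {2,6,7,8,9}→10  {3,4,5,7,8}→10  {3,5,6,8,9}→30  {3,5,7,8,9}→30  {4,5,7,8,9}→20  {4,6,7,8,9}→10  {5,6,7,8,9}→30
  6 left: {0,3,4,5,7,8}→15  {0,4,5,7,8,9}→30  {0,4,6,7,8,9}→15  {1,2,3,5,6,9}→15  {1,2,5,6,8,9}→30  {1,2,6,7,8,9}→15  {2,3,5,6,8,9}→60  {2,4,6,7,8,9}→20  {2,5,6,7,8,9}→60  {3,4,5,7,8,9}→60  {3,5,6,7,8,9}→90  {4,5,6,7,8,9}→60
  7 left: {0,2,4,6,7,8,9}→35  {0,3,4,5,7,8,9}→105  {0,4,5,6,7,8,9}→105  {1,2,3,5,6,8,9}→105  {1,2,4,6,7,8,9}→35  {1,2,5,6,7,8,9}→105  {2,3,5,6,7,8,9}→210  {2,4,5,6,7,8,9}→140  {3,4,5,6,7,8,9}→210
  8 left: {0,1,2,4,6,7,8,9}→70  {0,2,4,5,6,7,8,9}→280  {0,3,4,5,6,7,8,9}→420  {1,2,3,5,6,7,8,9}→420  {1,2,4,5,6,7,8,9}→280  {2,3,4,5,6,7,8,9}→560
  placing 0:b first → 1260 extensions
  placing 1:a first → 1260 extensions
  placing 3:c first → 630 extensions
total linear extensions = 3150

3150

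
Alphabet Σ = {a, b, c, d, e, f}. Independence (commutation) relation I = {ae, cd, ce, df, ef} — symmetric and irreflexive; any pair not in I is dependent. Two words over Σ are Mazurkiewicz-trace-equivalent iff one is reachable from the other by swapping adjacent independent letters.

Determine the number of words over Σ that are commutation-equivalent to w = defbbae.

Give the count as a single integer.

drop 0:d onto floor
drop 1:e onto {0:d}
drop 2:f onto floor
drop 3:b onto {1:e, 2:f}
drop 4:b onto {3:b}
drop 5:a onto {4:b}
drop 6:e onto {4:b}
ground layer = {0:d, 2:f}
drop-orders for the pieces not yet dropped (sum over which currently-grounded one goes next):
  1 to go: {5} 1  {6} 1
  2 to go: {5,6} 2
  3 to go: {4,5,6} 2
  4 to go: {3,4,5,6} 2
  5 to go: {1,3,4,5,6} 2  {2,3,4,5,6} 2
  if 0:d drops first: 4 orders
  if 2:f drops first: 2 orders
heap linearizations: 6

6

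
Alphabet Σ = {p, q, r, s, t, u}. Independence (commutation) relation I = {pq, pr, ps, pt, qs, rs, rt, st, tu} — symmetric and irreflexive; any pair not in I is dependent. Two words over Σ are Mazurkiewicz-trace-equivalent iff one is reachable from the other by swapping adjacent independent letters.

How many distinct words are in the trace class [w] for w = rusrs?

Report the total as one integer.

3

drop 0:r onto floor
drop 1:u onto {0:r}
drop 2:s onto {1:u}
drop 3:r onto {1:u}
drop 4:s onto {2:s}
ground layer = {0:r}
drop-orders for the pieces not yet dropped (sum over which currently-grounded one goes next):
  1 to go: {3} 1  {4} 1
  2 to go: {2,4} 1  {3,4} 2
  3 to go: {2,3,4} 3
  if 0:r drops first: 3 orders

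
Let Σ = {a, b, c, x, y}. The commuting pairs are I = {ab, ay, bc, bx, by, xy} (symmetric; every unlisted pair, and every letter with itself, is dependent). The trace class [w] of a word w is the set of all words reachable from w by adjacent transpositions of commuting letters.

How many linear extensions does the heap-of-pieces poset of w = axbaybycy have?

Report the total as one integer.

0(a) covers ∅
1(x) covers 0:a
2(b) covers ∅
3(a) covers 1:x
4(y) covers ∅
5(b) covers 2:b
6(y) covers 4:y
7(c) covers 3:a, 6:y
8(y) covers 7:c
floor of heap: 0:a, 2:b, 4:y
completions by unplaced set U, small U first (add the entries for U minus each lowest piece of U):
  |U|=1: {5}:1  {8}:1
  |U|=2: {2,5}:1  {5,8}:2  {7,8}:1
  |U|=3: {2,5,8}:3  {3,7,8}:1  {5,7,8}:3  {6,7,8}:1
  |U|=4: {1,3,7,8}:1  {2,5,7,8}:6  {3,5,7,8}:4  {3,6,7,8}:2  {4,6,7,8}:1  {5,6,7,8}:4
  |U|=5: {0,1,3,7,8}:1  {1,3,5,7,8}:5  {1,3,6,7,8}:3  {2,3,5,7,8}:10  {2,5,6,7,8}:10  {3,4,6,7,8}:3  {3,5,6,7,8}:10  {4,5,6,7,8}:5
  |U|=6: {0,1,3,5,7,8}:6  {0,1,3,6,7,8}:4  {1,2,3,5,7,8}:15  {1,3,4,6,7,8}:6  {1,3,5,6,7,8}:18  {2,3,5,6,7,8}:30  {2,4,5,6,7,8}:15  {3,4,5,6,7,8}:18
  |U|=7: {0,1,2,3,5,7,8}:21  {0,1,3,4,6,7,8}:10  {0,1,3,5,6,7,8}:28  {1,2,3,5,6,7,8}:63  {1,3,4,5,6,7,8}:42  {2,3,4,5,6,7,8}:63
  start at 0(a): 168
  start at 2(b): 80
  start at 4(y): 112
sum over floor = 360

360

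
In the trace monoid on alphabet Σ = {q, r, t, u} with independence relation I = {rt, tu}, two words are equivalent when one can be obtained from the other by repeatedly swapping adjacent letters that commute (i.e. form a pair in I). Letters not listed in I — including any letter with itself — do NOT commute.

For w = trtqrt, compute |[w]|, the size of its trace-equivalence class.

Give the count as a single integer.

piece 0:t — minimal
piece 1:r — minimal
piece 2:t rests on {0:t}
piece 3:q rests on {1:r, 2:t}
piece 4:r rests on {3:q}
piece 5:t rests on {3:q}
minimal pieces: {0:t, 1:r}
ways to finish when only these pieces remain (= sum over removing one remaining piece with nothing left below it):
  1 left: {4}→1  {5}→1
  2 left: {4,5}→2
  3 left: {3,4,5}→2
  4 left: {1,3,4,5}→2  {2,3,4,5}→2
  placing 0:t first → 4 extensions
  placing 1:r first → 2 extensions
total linear extensions = 6

6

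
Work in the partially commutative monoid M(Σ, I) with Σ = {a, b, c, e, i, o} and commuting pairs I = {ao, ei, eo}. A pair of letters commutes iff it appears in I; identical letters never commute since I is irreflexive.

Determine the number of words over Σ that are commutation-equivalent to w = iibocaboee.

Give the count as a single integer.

3

piece 0:i — minimal
piece 1:i rests on {0:i}
piece 2:b rests on {1:i}
piece 3:o rests on {2:b}
piece 4:c rests on {3:o}
piece 5:a rests on {4:c}
piece 6:b rests on {5:a}
piece 7:o rests on {6:b}
piece 8:e rests on {6:b}
piece 9:e rests on {8:e}
minimal pieces: {0:i}
ways to finish when only these pieces remain (= sum over removing one remaining piece with nothing left below it):
  1 left: {7}→1  {9}→1
  2 left: {7,9}→2  {8,9}→1
  3 left: {7,8,9}→3
  4 left: {6,7,8,9}→3
  5 left: {5,6,7,8,9}→3
  6 left: {4,5,6,7,8,9}→3
  7 left: {3,4,5,6,7,8,9}→3
  8 left: {2,3,4,5,6,7,8,9}→3
  placing 0:i first → 3 extensions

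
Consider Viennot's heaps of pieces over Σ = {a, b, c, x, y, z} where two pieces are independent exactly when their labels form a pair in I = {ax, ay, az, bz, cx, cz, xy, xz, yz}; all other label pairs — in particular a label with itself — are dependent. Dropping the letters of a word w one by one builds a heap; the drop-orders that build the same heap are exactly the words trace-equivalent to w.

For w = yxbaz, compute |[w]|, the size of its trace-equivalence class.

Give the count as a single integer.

10

piece 0:y — minimal
piece 1:x — minimal
piece 2:b rests on {0:y, 1:x}
piece 3:a rests on {2:b}
piece 4:z — minimal
minimal pieces: {0:y, 1:x, 4:z}
ways to finish when only these pieces remain (= sum over removing one remaining piece with nothing left below it):
  1 left: {3}→1  {4}→1
  2 left: {2,3}→1  {3,4}→2
  3 left: {0,2,3}→1  {1,2,3}→1  {2,3,4}→3
  placing 0:y first → 4 extensions
  placing 1:x first → 4 extensions
  placing 4:z first → 2 extensions
total linear extensions = 10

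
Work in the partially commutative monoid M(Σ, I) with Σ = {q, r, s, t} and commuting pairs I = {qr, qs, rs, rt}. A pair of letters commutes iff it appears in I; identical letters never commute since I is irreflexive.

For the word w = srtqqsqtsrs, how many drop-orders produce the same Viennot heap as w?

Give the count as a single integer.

220

0(s) covers ∅
1(r) covers ∅
2(t) covers 0:s
3(q) covers 2:t
4(q) covers 3:q
5(s) covers 2:t
6(q) covers 4:q
7(t) covers 5:s, 6:q
8(s) covers 7:t
9(r) covers 1:r
10(s) covers 8:s
floor of heap: 0:s, 1:r
completions by unplaced set U, small U first (add the entries for U minus each lowest piece of U):
  |U|=1: {9}:1  {10}:1
  |U|=2: {1,9}:1  {8,10}:1  {9,10}:2
  |U|=3: {1,9,10}:3  {7,8,10}:1  {8,9,10}:3
  |U|=4: {1,8,9,10}:6  {5,7,8,10}:1  {6,7,8,10}:1  {7,8,9,10}:4
  |U|=5: {1,7,8,9,10}:10  {4,6,7,8,10}:1  {5,6,7,8,10}:2  {5,7,8,9,10}:5  {6,7,8,9,10}:5
  |U|=6: {1,5,7,8,9,10}:15  {1,6,7,8,9,10}:15  {3,4,6,7,8,10}:1  {4,5,6,7,8,10}:3  {4,6,7,8,9,10}:6  {5,6,7,8,9,10}:12
  |U|=7: {1,4,6,7,8,9,10}:21  {1,5,6,7,8,9,10}:42  {3,4,5,6,7,8,10}:4  {3,4,6,7,8,9,10}:7  {4,5,6,7,8,9,10}:21
  |U|=8: {1,3,4,6,7,8,9,10}:28  {1,4,5,6,7,8,9,10}:84  {2,3,4,5,6,7,8,10}:4  {3,4,5,6,7,8,9,10}:32
  |U|=9: {0,2,3,4,5,6,7,8,10}:4  {1,3,4,5,6,7,8,9,10}:144  {2,3,4,5,6,7,8,9,10}:36
  start at 0(s): 180
  start at 1(r): 40
sum over floor = 220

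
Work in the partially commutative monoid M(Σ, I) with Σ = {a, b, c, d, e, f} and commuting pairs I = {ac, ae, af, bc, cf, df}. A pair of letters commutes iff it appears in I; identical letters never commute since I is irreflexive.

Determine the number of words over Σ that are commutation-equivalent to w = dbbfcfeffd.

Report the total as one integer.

15

0(d) covers ∅
1(b) covers 0:d
2(b) covers 1:b
3(f) covers 2:b
4(c) covers 0:d
5(f) covers 3:f
6(e) covers 4:c, 5:f
7(f) covers 6:e
8(f) covers 7:f
9(d) covers 6:e
floor of heap: 0:d
completions by unplaced set U, small U first (add the entries for U minus each lowest piece of U):
  |U|=1: {8}:1  {9}:1
  |U|=2: {7,8}:1  {8,9}:2
  |U|=3: {7,8,9}:3
  |U|=4: {6,7,8,9}:3
  |U|=5: {4,6,7,8,9}:3  {5,6,7,8,9}:3
  |U|=6: {3,5,6,7,8,9}:3  {4,5,6,7,8,9}:6
  |U|=7: {2,3,5,6,7,8,9}:3  {3,4,5,6,7,8,9}:9
  |U|=8: {1,2,3,5,6,7,8,9}:3  {2,3,4,5,6,7,8,9}:12
  start at 0(d): 15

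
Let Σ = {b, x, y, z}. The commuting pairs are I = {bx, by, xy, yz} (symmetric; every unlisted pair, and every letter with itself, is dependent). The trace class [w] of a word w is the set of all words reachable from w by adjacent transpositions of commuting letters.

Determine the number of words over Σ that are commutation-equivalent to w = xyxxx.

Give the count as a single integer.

5

0(x) covers ∅
1(y) covers ∅
2(x) covers 0:x
3(x) covers 2:x
4(x) covers 3:x
floor of heap: 0:x, 1:y
completions by unplaced set U, small U first (add the entries for U minus each lowest piece of U):
  |U|=1: {1}:1  {4}:1
  |U|=2: {1,4}:2  {3,4}:1
  |U|=3: {1,3,4}:3  {2,3,4}:1
  start at 0(x): 4
  start at 1(y): 1
sum over floor = 5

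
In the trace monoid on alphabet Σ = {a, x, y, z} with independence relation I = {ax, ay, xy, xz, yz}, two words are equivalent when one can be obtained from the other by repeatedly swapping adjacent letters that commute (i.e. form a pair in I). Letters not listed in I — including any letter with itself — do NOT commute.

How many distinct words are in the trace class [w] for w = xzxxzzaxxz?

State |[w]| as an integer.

#0=x has no predecessor
#1=z has no predecessor
#2=x depends on [0:x]
#3=x depends on [2:x]
#4=z depends on [1:z]
#5=z depends on [4:z]
#6=a depends on [5:z]
#7=x depends on [3:x]
#8=x depends on [7:x]
#9=z depends on [6:a]
sources: [0:x, 1:z]
N(rest) = Σ N(rest − s) over sources s of rest; N(one piece) = 1:
  size 1 → [8]=1  [9]=1
  size 2 → [6,9]=1  [7,8]=1  [8,9]=2
  size 3 → [3,7,8]=1  [5,6,9]=1  [6,8,9]=3  [7,8,9]=3
  size 4 → [2,3,7,8]=1  [3,7,8,9]=4  [4,5,6,9]=1  [5,6,8,9]=4  [6,7,8,9]=6
  size 5 → [0,2,3,7,8]=1  [1,4,5,6,9]=1  [2,3,7,8,9]=5  [3,6,7,8,9]=10  [4,5,6,8,9]=5  [5,6,7,8,9]=10
  size 6 → [0,2,3,7,8,9]=6  [1,4,5,6,8,9]=6  [2,3,6,7,8,9]=15  [3,5,6,7,8,9]=20  [4,5,6,7,8,9]=15
  size 7 → [0,2,3,6,7,8,9]=21  [1,4,5,6,7,8,9]=21  [2,3,5,6,7,8,9]=35  [3,4,5,6,7,8,9]=35
  size 8 → [0,2,3,5,6,7,8,9]=56  [1,3,4,5,6,7,8,9]=56  [2,3,4,5,6,7,8,9]=70
  first=0(x) contributes 126
  first=1(z) contributes 126
|[w]| = 252

252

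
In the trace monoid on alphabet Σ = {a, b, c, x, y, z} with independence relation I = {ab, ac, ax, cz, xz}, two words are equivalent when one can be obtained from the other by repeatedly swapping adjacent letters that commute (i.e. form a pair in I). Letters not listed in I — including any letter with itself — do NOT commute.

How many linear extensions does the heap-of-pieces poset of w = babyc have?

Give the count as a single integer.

0(b) covers ∅
1(a) covers ∅
2(b) covers 0:b
3(y) covers 1:a, 2:b
4(c) covers 3:y
floor of heap: 0:b, 1:a
completions by unplaced set U, small U first (add the entries for U minus each lowest piece of U):
  |U|=1: {4}:1
  |U|=2: {3,4}:1
  |U|=3: {1,3,4}:1  {2,3,4}:1
  start at 0(b): 2
  start at 1(a): 1
sum over floor = 3

3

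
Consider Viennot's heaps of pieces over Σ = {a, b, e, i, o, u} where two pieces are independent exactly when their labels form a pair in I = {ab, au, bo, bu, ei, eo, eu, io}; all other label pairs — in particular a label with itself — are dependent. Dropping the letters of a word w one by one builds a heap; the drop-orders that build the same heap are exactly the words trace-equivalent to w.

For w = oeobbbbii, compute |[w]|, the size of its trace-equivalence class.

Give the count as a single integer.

36

drop 0:o onto floor
drop 1:e onto floor
drop 2:o onto {0:o}
drop 3:b onto {1:e}
drop 4:b onto {3:b}
drop 5:b onto {4:b}
drop 6:b onto {5:b}
drop 7:i onto {6:b}
drop 8:i onto {7:i}
ground layer = {0:o, 1:e}
drop-orders for the pieces not yet dropped (sum over which currently-grounded one goes next):
  1 to go: {2} 1  {8} 1
  2 to go: {0,2} 1  {2,8} 2  {7,8} 1
  3 to go: {0,2,8} 3  {2,7,8} 3  {6,7,8} 1
  4 to go: {0,2,7,8} 6  {2,6,7,8} 4  {5,6,7,8} 1
  5 to go: {0,2,6,7,8} 10  {2,5,6,7,8} 5  {4,5,6,7,8} 1
  6 to go: {0,2,5,6,7,8} 15  {2,4,5,6,7,8} 6  {3,4,5,6,7,8} 1
  7 to go: {0,2,4,5,6,7,8} 21  {1,3,4,5,6,7,8} 1  {2,3,4,5,6,7,8} 7
  if 0:o drops first: 8 orders
  if 1:e drops first: 28 orders
heap linearizations: 36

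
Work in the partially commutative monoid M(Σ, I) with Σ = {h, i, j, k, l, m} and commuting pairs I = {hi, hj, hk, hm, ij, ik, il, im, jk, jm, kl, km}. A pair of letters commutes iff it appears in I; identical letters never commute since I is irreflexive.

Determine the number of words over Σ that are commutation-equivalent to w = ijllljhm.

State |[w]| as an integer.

48

#0=i has no predecessor
#1=j has no predecessor
#2=l depends on [1:j]
#3=l depends on [2:l]
#4=l depends on [3:l]
#5=j depends on [4:l]
#6=h depends on [4:l]
#7=m depends on [4:l]
sources: [0:i, 1:j]
N(rest) = Σ N(rest − s) over sources s of rest; N(one piece) = 1:
  size 1 → [0]=1  [5]=1  [6]=1  [7]=1
  size 2 → [0,5]=2  [0,6]=2  [0,7]=2  [5,6]=2  [5,7]=2  [6,7]=2
  size 3 → [0,5,6]=6  [0,5,7]=6  [0,6,7]=6  [5,6,7]=6
  size 4 → [0,5,6,7]=24  [4,5,6,7]=6
  size 5 → [0,4,5,6,7]=30  [3,4,5,6,7]=6
  size 6 → [0,3,4,5,6,7]=36  [2,3,4,5,6,7]=6
  first=0(i) contributes 6
  first=1(j) contributes 42
|[w]| = 48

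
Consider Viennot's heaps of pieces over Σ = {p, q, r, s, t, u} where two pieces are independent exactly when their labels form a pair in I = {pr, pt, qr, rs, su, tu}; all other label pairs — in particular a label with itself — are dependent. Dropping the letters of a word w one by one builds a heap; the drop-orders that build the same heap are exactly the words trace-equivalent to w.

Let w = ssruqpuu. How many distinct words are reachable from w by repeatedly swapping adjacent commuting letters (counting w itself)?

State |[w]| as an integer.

6

0(s) covers ∅
1(s) covers 0:s
2(r) covers ∅
3(u) covers 2:r
4(q) covers 1:s, 3:u
5(p) covers 4:q
6(u) covers 5:p
7(u) covers 6:u
floor of heap: 0:s, 2:r
completions by unplaced set U, small U first (add the entries for U minus each lowest piece of U):
  |U|=1: {7}:1
  |U|=2: {6,7}:1
  |U|=3: {5,6,7}:1
  |U|=4: {4,5,6,7}:1
  |U|=5: {1,4,5,6,7}:1  {3,4,5,6,7}:1
  |U|=6: {0,1,4,5,6,7}:1  {1,3,4,5,6,7}:2  {2,3,4,5,6,7}:1
  start at 0(s): 3
  start at 2(r): 3
sum over floor = 6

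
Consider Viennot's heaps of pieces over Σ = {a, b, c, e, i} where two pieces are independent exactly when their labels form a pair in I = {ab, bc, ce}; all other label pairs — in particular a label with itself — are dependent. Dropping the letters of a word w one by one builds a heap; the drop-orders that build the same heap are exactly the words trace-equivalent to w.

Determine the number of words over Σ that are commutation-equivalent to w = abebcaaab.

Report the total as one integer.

60

#0=a has no predecessor
#1=b has no predecessor
#2=e depends on [0:a, 1:b]
#3=b depends on [2:e]
#4=c depends on [0:a]
#5=a depends on [2:e, 4:c]
#6=a depends on [5:a]
#7=a depends on [6:a]
#8=b depends on [3:b]
sources: [0:a, 1:b]
N(rest) = Σ N(rest − s) over sources s of rest; N(one piece) = 1:
  size 1 → [7]=1  [8]=1
  size 2 → [3,8]=1  [6,7]=1  [7,8]=2
  size 3 → [3,7,8]=3  [5,6,7]=1  [6,7,8]=3
  size 4 → [3,6,7,8]=6  [4,5,6,7]=1  [5,6,7,8]=4
  size 5 → [3,5,6,7,8]=10  [4,5,6,7,8]=5
  size 6 → [2,3,5,6,7,8]=10  [3,4,5,6,7,8]=15
  size 7 → [1,2,3,5,6,7,8]=10  [2,3,4,5,6,7,8]=25
  first=0(a) contributes 35
  first=1(b) contributes 25
|[w]| = 60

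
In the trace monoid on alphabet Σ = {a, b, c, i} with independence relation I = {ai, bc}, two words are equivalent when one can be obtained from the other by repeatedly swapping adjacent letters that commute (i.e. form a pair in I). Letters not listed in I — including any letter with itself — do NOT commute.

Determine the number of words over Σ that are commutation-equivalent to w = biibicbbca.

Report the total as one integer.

piece 0:b — minimal
piece 1:i rests on {0:b}
piece 2:i rests on {1:i}
piece 3:b rests on {2:i}
piece 4:i rests on {3:b}
piece 5:c rests on {4:i}
piece 6:b rests on {4:i}
piece 7:b rests on {6:b}
piece 8:c rests on {5:c}
piece 9:a rests on {7:b, 8:c}
minimal pieces: {0:b}
ways to finish when only these pieces remain (= sum over removing one remaining piece with nothing left below it):
  1 left: {9}→1
  2 left: {7,9}→1  {8,9}→1
  3 left: {5,8,9}→1  {6,7,9}→1  {7,8,9}→2
  4 left: {5,7,8,9}→3  {6,7,8,9}→3
  5 left: {5,6,7,8,9}→6
  6 left: {4,5,6,7,8,9}→6
  7 left: {3,4,5,6,7,8,9}→6
  8 left: {2,3,4,5,6,7,8,9}→6
  placing 0:b first → 6 extensions

6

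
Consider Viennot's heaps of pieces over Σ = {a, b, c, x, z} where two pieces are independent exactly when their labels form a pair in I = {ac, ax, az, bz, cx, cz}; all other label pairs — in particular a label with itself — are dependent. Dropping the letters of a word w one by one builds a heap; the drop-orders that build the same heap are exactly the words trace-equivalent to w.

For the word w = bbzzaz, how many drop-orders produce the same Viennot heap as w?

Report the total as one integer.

0(b) covers ∅
1(b) covers 0:b
2(z) covers ∅
3(z) covers 2:z
4(a) covers 1:b
5(z) covers 3:z
floor of heap: 0:b, 2:z
completions by unplaced set U, small U first (add the entries for U minus each lowest piece of U):
  |U|=1: {4}:1  {5}:1
  |U|=2: {1,4}:1  {3,5}:1  {4,5}:2
  |U|=3: {0,1,4}:1  {1,4,5}:3  {2,3,5}:1  {3,4,5}:3
  |U|=4: {0,1,4,5}:4  {1,3,4,5}:6  {2,3,4,5}:4
  start at 0(b): 10
  start at 2(z): 10
sum over floor = 20

20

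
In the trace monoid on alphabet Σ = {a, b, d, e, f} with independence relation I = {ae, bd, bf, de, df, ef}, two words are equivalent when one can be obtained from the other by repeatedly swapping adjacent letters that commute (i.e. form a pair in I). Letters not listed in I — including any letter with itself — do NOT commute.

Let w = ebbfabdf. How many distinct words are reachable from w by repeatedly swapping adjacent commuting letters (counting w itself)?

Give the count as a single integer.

#0=e has no predecessor
#1=b depends on [0:e]
#2=b depends on [1:b]
#3=f has no predecessor
#4=a depends on [2:b, 3:f]
#5=b depends on [4:a]
#6=d depends on [4:a]
#7=f depends on [4:a]
sources: [0:e, 3:f]
N(rest) = Σ N(rest − s) over sources s of rest; N(one piece) = 1:
  size 1 → [5]=1  [6]=1  [7]=1
  size 2 → [5,6]=2  [5,7]=2  [6,7]=2
  size 3 → [5,6,7]=6
  size 4 → [4,5,6,7]=6
  size 5 → [2,4,5,6,7]=6  [3,4,5,6,7]=6
  size 6 → [1,2,4,5,6,7]=6  [2,3,4,5,6,7]=12
  first=0(e) contributes 18
  first=3(f) contributes 6
|[w]| = 24

24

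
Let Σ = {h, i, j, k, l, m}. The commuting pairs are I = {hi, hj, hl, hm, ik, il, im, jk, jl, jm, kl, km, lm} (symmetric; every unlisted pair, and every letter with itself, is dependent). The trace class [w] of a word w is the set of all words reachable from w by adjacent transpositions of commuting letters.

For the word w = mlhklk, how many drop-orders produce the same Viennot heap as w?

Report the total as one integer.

0(m) covers ∅
1(l) covers ∅
2(h) covers ∅
3(k) covers 2:h
4(l) covers 1:l
5(k) covers 3:k
floor of heap: 0:m, 1:l, 2:h
completions by unplaced set U, small U first (add the entries for U minus each lowest piece of U):
  |U|=1: {0}:1  {4}:1  {5}:1
  |U|=2: {0,4}:2  {0,5}:2  {1,4}:1  {3,5}:1  {4,5}:2
  |U|=3: {0,1,4}:3  {0,3,5}:3  {0,4,5}:6  {1,4,5}:3  {2,3,5}:1  {3,4,5}:3
  |U|=4: {0,1,4,5}:12  {0,2,3,5}:4  {0,3,4,5}:12  {1,3,4,5}:6  {2,3,4,5}:4
  start at 0(m): 10
  start at 1(l): 20
  start at 2(h): 30
sum over floor = 60

60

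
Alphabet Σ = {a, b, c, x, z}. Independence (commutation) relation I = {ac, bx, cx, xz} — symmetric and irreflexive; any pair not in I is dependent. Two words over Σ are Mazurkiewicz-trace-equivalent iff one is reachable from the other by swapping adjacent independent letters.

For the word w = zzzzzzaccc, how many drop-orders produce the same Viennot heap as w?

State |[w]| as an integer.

4

piece 0:z — minimal
piece 1:z rests on {0:z}
piece 2:z rests on {1:z}
piece 3:z rests on {2:z}
piece 4:z rests on {3:z}
piece 5:z rests on {4:z}
piece 6:a rests on {5:z}
piece 7:c rests on {5:z}
piece 8:c rests on {7:c}
piece 9:c rests on {8:c}
minimal pieces: {0:z}
ways to finish when only these pieces remain (= sum over removing one remaining piece with nothing left below it):
  1 left: {6}→1  {9}→1
  2 left: {6,9}→2  {8,9}→1
  3 left: {6,8,9}→3  {7,8,9}→1
  4 left: {6,7,8,9}→4
  5 left: {5,6,7,8,9}→4
  6 left: {4,5,6,7,8,9}→4
  7 left: {3,4,5,6,7,8,9}→4
  8 left: {2,3,4,5,6,7,8,9}→4
  placing 0:z first → 4 extensions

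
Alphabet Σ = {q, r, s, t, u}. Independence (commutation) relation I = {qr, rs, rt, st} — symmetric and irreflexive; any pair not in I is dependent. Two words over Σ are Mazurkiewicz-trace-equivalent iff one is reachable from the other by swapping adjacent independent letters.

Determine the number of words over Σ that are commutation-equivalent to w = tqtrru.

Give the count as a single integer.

10

#0=t has no predecessor
#1=q depends on [0:t]
#2=t depends on [1:q]
#3=r has no predecessor
#4=r depends on [3:r]
#5=u depends on [2:t, 4:r]
sources: [0:t, 3:r]
N(rest) = Σ N(rest − s) over sources s of rest; N(one piece) = 1:
  size 1 → [5]=1
  size 2 → [2,5]=1  [4,5]=1
  size 3 → [1,2,5]=1  [2,4,5]=2  [3,4,5]=1
  size 4 → [0,1,2,5]=1  [1,2,4,5]=3  [2,3,4,5]=3
  first=0(t) contributes 6
  first=3(r) contributes 4
|[w]| = 10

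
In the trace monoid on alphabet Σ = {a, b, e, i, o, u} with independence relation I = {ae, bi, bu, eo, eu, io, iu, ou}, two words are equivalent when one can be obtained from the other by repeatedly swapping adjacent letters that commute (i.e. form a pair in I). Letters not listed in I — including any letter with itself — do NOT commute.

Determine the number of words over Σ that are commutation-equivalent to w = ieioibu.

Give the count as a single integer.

0(i) covers ∅
1(e) covers 0:i
2(i) covers 1:e
3(o) covers ∅
4(i) covers 2:i
5(b) covers 1:e, 3:o
6(u) covers ∅
floor of heap: 0:i, 3:o, 6:u
completions by unplaced set U, small U first (add the entries for U minus each lowest piece of U):
  |U|=1: {4}:1  {5}:1  {6}:1
  |U|=2: {2,4}:1  {3,5}:1  {4,5}:2  {4,6}:2  {5,6}:2
  |U|=3: {2,4,5}:3  {2,4,6}:3  {3,4,5}:3  {3,5,6}:3  {4,5,6}:6
  |U|=4: {1,2,4,5}:3  {2,3,4,5}:6  {2,4,5,6}:12  {3,4,5,6}:12
  |U|=5: {0,1,2,4,5}:3  {1,2,3,4,5}:9  {1,2,4,5,6}:15  {2,3,4,5,6}:30
  start at 0(i): 54
  start at 3(o): 18
  start at 6(u): 12
sum over floor = 84

84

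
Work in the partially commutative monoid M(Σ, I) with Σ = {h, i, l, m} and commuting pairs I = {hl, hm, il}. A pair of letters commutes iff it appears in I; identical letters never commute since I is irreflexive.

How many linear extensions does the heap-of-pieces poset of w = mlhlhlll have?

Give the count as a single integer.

28

#0=m has no predecessor
#1=l depends on [0:m]
#2=h has no predecessor
#3=l depends on [1:l]
#4=h depends on [2:h]
#5=l depends on [3:l]
#6=l depends on [5:l]
#7=l depends on [6:l]
sources: [0:m, 2:h]
N(rest) = Σ N(rest − s) over sources s of rest; N(one piece) = 1:
  size 1 → [4]=1  [7]=1
  size 2 → [2,4]=1  [4,7]=2  [6,7]=1
  size 3 → [2,4,7]=3  [4,6,7]=3  [5,6,7]=1
  size 4 → [2,4,6,7]=6  [3,5,6,7]=1  [4,5,6,7]=4
  size 5 → [1,3,5,6,7]=1  [2,4,5,6,7]=10  [3,4,5,6,7]=5
  size 6 → [0,1,3,5,6,7]=1  [1,3,4,5,6,7]=6  [2,3,4,5,6,7]=15
  first=0(m) contributes 21
  first=2(h) contributes 7
|[w]| = 28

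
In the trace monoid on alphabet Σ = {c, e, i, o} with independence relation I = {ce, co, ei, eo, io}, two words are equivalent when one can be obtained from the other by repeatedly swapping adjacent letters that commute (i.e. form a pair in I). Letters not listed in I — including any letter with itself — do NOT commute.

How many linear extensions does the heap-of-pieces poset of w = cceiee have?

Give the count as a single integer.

0(c) covers ∅
1(c) covers 0:c
2(e) covers ∅
3(i) covers 1:c
4(e) covers 2:e
5(e) covers 4:e
floor of heap: 0:c, 2:e
completions by unplaced set U, small U first (add the entries for U minus each lowest piece of U):
  |U|=1: {3}:1  {5}:1
  |U|=2: {1,3}:1  {3,5}:2  {4,5}:1
  |U|=3: {0,1,3}:1  {1,3,5}:3  {2,4,5}:1  {3,4,5}:3
  |U|=4: {0,1,3,5}:4  {1,3,4,5}:6  {2,3,4,5}:4
  start at 0(c): 10
  start at 2(e): 10
sum over floor = 20

20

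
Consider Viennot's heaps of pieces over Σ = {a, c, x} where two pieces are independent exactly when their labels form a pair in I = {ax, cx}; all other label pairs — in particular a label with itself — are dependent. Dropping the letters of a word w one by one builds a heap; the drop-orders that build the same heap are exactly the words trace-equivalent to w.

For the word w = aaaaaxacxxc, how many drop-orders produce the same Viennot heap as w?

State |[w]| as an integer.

piece 0:a — minimal
piece 1:a rests on {0:a}
piece 2:a rests on {1:a}
piece 3:a rests on {2:a}
piece 4:a rests on {3:a}
piece 5:x — minimal
piece 6:a rests on {4:a}
piece 7:c rests on {6:a}
piece 8:x rests on {5:x}
piece 9:x rests on {8:x}
piece 10:c rests on {7:c}
minimal pieces: {0:a, 5:x}
ways to finish when only these pieces remain (= sum over removing one remaining piece with nothing left below it):
  1 left: {9}→1  {10}→1
  2 left: {7,10}→1  {8,9}→1  {9,10}→2
  3 left: {5,8,9}→1  {6,7,10}→1  {7,9,10}→3  {8,9,10}→3
  4 left: {4,6,7,10}→1  {5,8,9,10}→4  {6,7,9,10}→4  {7,8,9,10}→6
  5 left: {3,4,6,7,10}→1  {4,6,7,9,10}→5  {5,7,8,9,10}→10  {6,7,8,9,10}→10
  6 left: {2,3,4,6,7,10}→1  {3,4,6,7,9,10}→6  {4,6,7,8,9,10}→15  {5,6,7,8,9,10}→20
  7 left: {1,2,3,4,6,7,10}→1  {2,3,4,6,7,9,10}→7  {3,4,6,7,8,9,10}→21  {4,5,6,7,8,9,10}→35
  8 left: {0,1,2,3,4,6,7,10}→1  {1,2,3,4,6,7,9,10}→8  {2,3,4,6,7,8,9,10}→28  {3,4,5,6,7,8,9,10}→56
  9 left: {0,1,2,3,4,6,7,9,10}→9  {1,2,3,4,6,7,8,9,10}→36  {2,3,4,5,6,7,8,9,10}→84
  placing 0:a first → 120 extensions
  placing 5:x first → 45 extensions
total linear extensions = 165

165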